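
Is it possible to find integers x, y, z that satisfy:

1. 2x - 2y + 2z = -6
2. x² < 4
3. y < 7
Yes

Take x = 0, y = 3, z = 0. Substituting into each constraint:
  (1) 2(0) - 2(3) + 2(0) = -6 ✓
  (2) x² = (0)² = 0, and 0 < 4 ✓
  (3) 3 < 7 ✓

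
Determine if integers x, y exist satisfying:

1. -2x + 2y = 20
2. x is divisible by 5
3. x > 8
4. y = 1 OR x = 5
No

A contradictory subset is {-2x + 2y = 20, x > 8, y = 1 OR x = 5}. No integer assignment can satisfy these jointly:

  - -2x + 2y = 20: is a linear equation tying the variables together
  - x > 8: bounds one variable relative to a constant
  - y = 1 OR x = 5: forces a choice: either y = 1 or x = 5

Split on the disjunction (y = 1 OR x = 5):
  • If y = 1: the equation forces x = -9, which contradicts the bound x ≥ 9.
  • If x = 5: this contradicts the bound x ≥ 9.
Both branches are infeasible, so the system has no integer solution.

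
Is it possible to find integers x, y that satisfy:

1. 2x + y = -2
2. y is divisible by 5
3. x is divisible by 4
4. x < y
Yes

Take x = -16, y = 30. Substituting into each constraint:
  (1) 2(-16) + 30 = -2 ✓
  (2) 30 = 5 × 6, remainder 0 ✓
  (3) -16 = 4 × -4, remainder 0 ✓
  (4) -16 < 30 ✓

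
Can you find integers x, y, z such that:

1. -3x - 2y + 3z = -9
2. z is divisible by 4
Yes

Take x = 3, y = 0, z = 0. Substituting into each constraint:
  (1) -3(3) - 2(0) + 3(0) = -9 ✓
  (2) 0 = 4 × 0, remainder 0 ✓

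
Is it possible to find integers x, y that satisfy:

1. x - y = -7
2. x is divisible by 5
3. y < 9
Yes

Take x = 0, y = 7. Substituting into each constraint:
  (1) 0 + (-7) = -7 ✓
  (2) 0 = 5 × 0, remainder 0 ✓
  (3) 7 < 9 ✓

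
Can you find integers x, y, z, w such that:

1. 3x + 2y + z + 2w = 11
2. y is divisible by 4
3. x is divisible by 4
Yes

Take x = 0, y = 0, z = 11, w = 0. Substituting into each constraint:
  (1) 3(0) + 2(0) + 11 + 2(0) = 11 ✓
  (2) 0 = 4 × 0, remainder 0 ✓
  (3) 0 = 4 × 0, remainder 0 ✓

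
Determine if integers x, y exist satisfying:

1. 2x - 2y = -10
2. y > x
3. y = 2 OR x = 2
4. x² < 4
No

A contradictory subset is {2x - 2y = -10, y = 2 OR x = 2, x² < 4}. No integer assignment can satisfy these jointly:

  - 2x - 2y = -10: is a linear equation tying the variables together
  - y = 2 OR x = 2: forces a choice: either y = 2 or x = 2
  - x² < 4: restricts x to |x| ≤ 1

Split on the disjunction (y = 2 OR x = 2):
  • If y = 2: the equation forces x = -3, but x² < 4 requires |x| ≤ 1.
  • If x = 2: this contradicts x² < 4, which requires |x| ≤ 1.
Both branches are infeasible, so the system has no integer solution.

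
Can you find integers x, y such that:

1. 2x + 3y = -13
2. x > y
Yes

Take x = -2, y = -3. Substituting into each constraint:
  (1) 2(-2) + 3(-3) = -13 ✓
  (2) -2 > -3 ✓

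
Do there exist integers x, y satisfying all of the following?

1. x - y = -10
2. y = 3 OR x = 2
Yes

Take x = 2, y = 12. Substituting into each constraint:
  (1) 2 + (-12) = -10 ✓
  (2) x = 2, target 2 ✓ (second branch holds)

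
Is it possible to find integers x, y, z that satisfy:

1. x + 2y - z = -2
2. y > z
Yes

Take x = -3, y = 0, z = -1. Substituting into each constraint:
  (1) (-3) + 2(0) + 1 = -2 ✓
  (2) 0 > -1 ✓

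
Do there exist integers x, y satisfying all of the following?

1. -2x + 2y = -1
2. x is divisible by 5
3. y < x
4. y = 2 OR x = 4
No

Even the single constraint (-2x + 2y = -1) is infeasible over the integers.

  - -2x + 2y = -1: every term on the left is divisible by 2, so the LHS ≡ 0 (mod 2), but the RHS -1 is not — no integer solution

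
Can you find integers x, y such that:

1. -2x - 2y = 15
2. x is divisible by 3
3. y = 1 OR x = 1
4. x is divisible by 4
No

Even the single constraint (-2x - 2y = 15) is infeasible over the integers.

  - -2x - 2y = 15: every term on the left is divisible by 2, so the LHS ≡ 0 (mod 2), but the RHS 15 is not — no integer solution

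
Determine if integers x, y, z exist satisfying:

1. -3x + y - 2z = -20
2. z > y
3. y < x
Yes

Take x = 2, y = 0, z = 7. Substituting into each constraint:
  (1) -3(2) + 0 - 2(7) = -20 ✓
  (2) 7 > 0 ✓
  (3) 0 < 2 ✓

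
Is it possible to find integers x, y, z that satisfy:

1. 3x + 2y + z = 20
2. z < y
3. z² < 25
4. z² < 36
Yes

Take x = 7, y = 0, z = -1. Substituting into each constraint:
  (1) 3(7) + 2(0) + (-1) = 20 ✓
  (2) -1 < 0 ✓
  (3) z² = (-1)² = 1, and 1 < 25 ✓
  (4) z² = (-1)² = 1, and 1 < 36 ✓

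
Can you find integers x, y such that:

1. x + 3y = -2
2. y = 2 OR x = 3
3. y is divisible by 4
No

The full constraint system is jointly infeasible over the integers. Each constraint and what it forces:

  - x + 3y = -2: is a linear equation tying the variables together
  - y = 2 OR x = 3: forces a choice: either y = 2 or x = 3
  - y is divisible by 4: restricts y to multiples of 4

Split on the disjunction (y = 2 OR x = 3):
  • If y = 2: this contradicts the divisibility constraint — 2 is not a multiple of 4.
  • If x = 3: with x = 3, writing y = 4y', every remaining term of the linear equation is divisible by 12, so the left side is ≡ 0 (mod 12); but the right side -5 ≡ 7 (mod 12). No integers can satisfy it.
Both branches are infeasible, so the system has no integer solution.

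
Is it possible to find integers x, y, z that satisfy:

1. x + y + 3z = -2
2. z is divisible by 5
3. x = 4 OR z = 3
Yes

Take x = 4, y = -21, z = 5. Substituting into each constraint:
  (1) 4 + (-21) + 3(5) = -2 ✓
  (2) 5 = 5 × 1, remainder 0 ✓
  (3) x = 4, target 4 ✓ (first branch holds)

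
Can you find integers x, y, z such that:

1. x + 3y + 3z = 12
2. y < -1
Yes

Take x = 0, y = -2, z = 6. Substituting into each constraint:
  (1) 0 + 3(-2) + 3(6) = 12 ✓
  (2) -2 < -1 ✓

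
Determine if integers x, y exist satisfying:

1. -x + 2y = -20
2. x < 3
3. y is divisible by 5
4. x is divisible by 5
Yes

Take x = 0, y = -10. Substituting into each constraint:
  (1) 0 + 2(-10) = -20 ✓
  (2) 0 < 3 ✓
  (3) -10 = 5 × -2, remainder 0 ✓
  (4) 0 = 5 × 0, remainder 0 ✓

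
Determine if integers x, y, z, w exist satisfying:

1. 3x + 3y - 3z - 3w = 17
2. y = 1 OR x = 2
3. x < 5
No

Even the single constraint (3x + 3y - 3z - 3w = 17) is infeasible over the integers.

  - 3x + 3y - 3z - 3w = 17: every term on the left is divisible by 3, so the LHS ≡ 0 (mod 3), but the RHS 17 is not — no integer solution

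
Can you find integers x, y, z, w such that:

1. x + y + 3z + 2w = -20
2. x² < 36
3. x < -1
Yes

Take x = -2, y = -18, z = 0, w = 0. Substituting into each constraint:
  (1) (-2) + (-18) + 3(0) + 2(0) = -20 ✓
  (2) x² = (-2)² = 4, and 4 < 36 ✓
  (3) -2 < -1 ✓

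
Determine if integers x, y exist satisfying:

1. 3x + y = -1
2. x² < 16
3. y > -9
Yes

Take x = 0, y = -1. Substituting into each constraint:
  (1) 3(0) + (-1) = -1 ✓
  (2) x² = (0)² = 0, and 0 < 16 ✓
  (3) -1 > -9 ✓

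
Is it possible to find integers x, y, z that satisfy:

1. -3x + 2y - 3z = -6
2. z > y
Yes

Take x = 1, y = 0, z = 1. Substituting into each constraint:
  (1) -3(1) + 2(0) - 3(1) = -6 ✓
  (2) 1 > 0 ✓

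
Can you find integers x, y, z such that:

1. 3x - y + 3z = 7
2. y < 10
Yes

Take x = 0, y = 2, z = 3. Substituting into each constraint:
  (1) 3(0) + (-2) + 3(3) = 7 ✓
  (2) 2 < 10 ✓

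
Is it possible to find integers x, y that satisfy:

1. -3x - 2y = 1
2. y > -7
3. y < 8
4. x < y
Yes

Take x = -1, y = 1. Substituting into each constraint:
  (1) -3(-1) - 2(1) = 1 ✓
  (2) 1 > -7 ✓
  (3) 1 < 8 ✓
  (4) -1 < 1 ✓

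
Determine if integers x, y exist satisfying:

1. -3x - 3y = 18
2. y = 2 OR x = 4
Yes

Take x = 4, y = -10. Substituting into each constraint:
  (1) -3(4) - 3(-10) = 18 ✓
  (2) x = 4, target 4 ✓ (second branch holds)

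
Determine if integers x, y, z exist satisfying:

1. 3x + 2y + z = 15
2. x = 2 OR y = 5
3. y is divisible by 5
Yes

Take x = 2, y = 0, z = 9. Substituting into each constraint:
  (1) 3(2) + 2(0) + 9 = 15 ✓
  (2) x = 2, target 2 ✓ (first branch holds)
  (3) 0 = 5 × 0, remainder 0 ✓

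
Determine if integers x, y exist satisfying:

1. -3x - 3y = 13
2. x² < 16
No

Even the single constraint (-3x - 3y = 13) is infeasible over the integers.

  - -3x - 3y = 13: every term on the left is divisible by 3, so the LHS ≡ 0 (mod 3), but the RHS 13 is not — no integer solution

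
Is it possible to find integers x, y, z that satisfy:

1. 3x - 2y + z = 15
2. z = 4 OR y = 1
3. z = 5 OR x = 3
Yes

Take x = 4, y = 1, z = 5. Substituting into each constraint:
  (1) 3(4) - 2(1) + 5 = 15 ✓
  (2) y = 1, target 1 ✓ (second branch holds)
  (3) z = 5, target 5 ✓ (first branch holds)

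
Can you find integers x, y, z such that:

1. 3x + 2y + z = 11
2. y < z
Yes

Take x = 3, y = 0, z = 2. Substituting into each constraint:
  (1) 3(3) + 2(0) + 2 = 11 ✓
  (2) 0 < 2 ✓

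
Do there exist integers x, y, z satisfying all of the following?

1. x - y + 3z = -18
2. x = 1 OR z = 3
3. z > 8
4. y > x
Yes

Take x = 1, y = 46, z = 9. Substituting into each constraint:
  (1) 1 + (-46) + 3(9) = -18 ✓
  (2) x = 1, target 1 ✓ (first branch holds)
  (3) 9 > 8 ✓
  (4) 46 > 1 ✓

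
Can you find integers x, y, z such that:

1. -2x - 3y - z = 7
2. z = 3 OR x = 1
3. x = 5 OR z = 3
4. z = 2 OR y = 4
Yes

Take x = -11, y = 4, z = 3. Substituting into each constraint:
  (1) -2(-11) - 3(4) + (-3) = 7 ✓
  (2) z = 3, target 3 ✓ (first branch holds)
  (3) z = 3, target 3 ✓ (second branch holds)
  (4) y = 4, target 4 ✓ (second branch holds)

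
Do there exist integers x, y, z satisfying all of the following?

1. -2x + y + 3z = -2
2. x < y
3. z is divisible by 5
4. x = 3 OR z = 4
Yes

Take x = 3, y = 4, z = 0. Substituting into each constraint:
  (1) -2(3) + 4 + 3(0) = -2 ✓
  (2) 3 < 4 ✓
  (3) 0 = 5 × 0, remainder 0 ✓
  (4) x = 3, target 3 ✓ (first branch holds)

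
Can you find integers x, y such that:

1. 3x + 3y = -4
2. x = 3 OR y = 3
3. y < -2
No

Even the single constraint (3x + 3y = -4) is infeasible over the integers.

  - 3x + 3y = -4: every term on the left is divisible by 3, so the LHS ≡ 0 (mod 3), but the RHS -4 is not — no integer solution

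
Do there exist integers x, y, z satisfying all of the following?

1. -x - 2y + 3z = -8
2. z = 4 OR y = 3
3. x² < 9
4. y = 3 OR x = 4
Yes

Take x = 2, y = 3, z = 0. Substituting into each constraint:
  (1) (-2) - 2(3) + 3(0) = -8 ✓
  (2) y = 3, target 3 ✓ (second branch holds)
  (3) x² = (2)² = 4, and 4 < 9 ✓
  (4) y = 3, target 3 ✓ (first branch holds)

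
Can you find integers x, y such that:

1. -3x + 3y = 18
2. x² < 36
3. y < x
No

A contradictory subset is {-3x + 3y = 18, y < x}. No integer assignment can satisfy these jointly:

  - -3x + 3y = 18: is a linear equation tying the variables together
  - y < x: bounds one variable relative to another variable

From the equation, x − y = -6, i.e. x − y = -6; but x > y requires x − y ≥ 1. Contradiction.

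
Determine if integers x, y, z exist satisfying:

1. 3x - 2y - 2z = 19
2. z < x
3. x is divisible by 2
No

A contradictory subset is {3x - 2y - 2z = 19, x is divisible by 2}. No integer assignment can satisfy these jointly:

  - 3x - 2y - 2z = 19: is a linear equation tying the variables together
  - x is divisible by 2: restricts x to multiples of 2

Modular obstruction: writing x = 2x', every remaining term of the linear equation is divisible by 2, so the left side is ≡ 0 (mod 2); but the right side 19 ≡ 1 (mod 2). No integers can satisfy it.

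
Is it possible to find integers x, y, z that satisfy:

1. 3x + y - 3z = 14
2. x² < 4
Yes

Take x = 0, y = 2, z = -4. Substituting into each constraint:
  (1) 3(0) + 2 - 3(-4) = 14 ✓
  (2) x² = (0)² = 0, and 0 < 4 ✓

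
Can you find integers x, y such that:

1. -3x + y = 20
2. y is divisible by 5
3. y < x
Yes

Take x = -15, y = -25. Substituting into each constraint:
  (1) -3(-15) + (-25) = 20 ✓
  (2) -25 = 5 × -5, remainder 0 ✓
  (3) -25 < -15 ✓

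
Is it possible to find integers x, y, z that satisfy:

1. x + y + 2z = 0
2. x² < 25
Yes

Take x = 0, y = 0, z = 0. Substituting into each constraint:
  (1) 0 + 0 + 2(0) = 0 ✓
  (2) x² = (0)² = 0, and 0 < 25 ✓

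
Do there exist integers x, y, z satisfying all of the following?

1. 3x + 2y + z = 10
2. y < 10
Yes

Take x = 2, y = 2, z = 0. Substituting into each constraint:
  (1) 3(2) + 2(2) + 0 = 10 ✓
  (2) 2 < 10 ✓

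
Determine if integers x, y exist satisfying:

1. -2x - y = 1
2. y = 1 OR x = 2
Yes

Take x = -1, y = 1. Substituting into each constraint:
  (1) -2(-1) + (-1) = 1 ✓
  (2) y = 1, target 1 ✓ (first branch holds)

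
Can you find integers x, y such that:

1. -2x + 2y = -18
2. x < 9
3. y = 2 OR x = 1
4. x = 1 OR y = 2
Yes

Take x = 1, y = -8. Substituting into each constraint:
  (1) -2(1) + 2(-8) = -18 ✓
  (2) 1 < 9 ✓
  (3) x = 1, target 1 ✓ (second branch holds)
  (4) x = 1, target 1 ✓ (first branch holds)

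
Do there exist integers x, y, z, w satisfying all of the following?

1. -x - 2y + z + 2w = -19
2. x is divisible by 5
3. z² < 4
Yes

Take x = 0, y = 10, z = 1, w = 0. Substituting into each constraint:
  (1) 0 - 2(10) + 1 + 2(0) = -19 ✓
  (2) 0 = 5 × 0, remainder 0 ✓
  (3) z² = (1)² = 1, and 1 < 4 ✓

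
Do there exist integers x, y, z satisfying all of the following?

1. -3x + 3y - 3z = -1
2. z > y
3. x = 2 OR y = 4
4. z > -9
No

Even the single constraint (-3x + 3y - 3z = -1) is infeasible over the integers.

  - -3x + 3y - 3z = -1: every term on the left is divisible by 3, so the LHS ≡ 0 (mod 3), but the RHS -1 is not — no integer solution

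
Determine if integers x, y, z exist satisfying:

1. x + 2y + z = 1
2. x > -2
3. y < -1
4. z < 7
Yes

Take x = 5, y = -2, z = 0. Substituting into each constraint:
  (1) 5 + 2(-2) + 0 = 1 ✓
  (2) 5 > -2 ✓
  (3) -2 < -1 ✓
  (4) 0 < 7 ✓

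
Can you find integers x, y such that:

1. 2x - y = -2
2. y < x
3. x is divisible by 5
Yes

Take x = -5, y = -8. Substituting into each constraint:
  (1) 2(-5) + 8 = -2 ✓
  (2) -8 < -5 ✓
  (3) -5 = 5 × -1, remainder 0 ✓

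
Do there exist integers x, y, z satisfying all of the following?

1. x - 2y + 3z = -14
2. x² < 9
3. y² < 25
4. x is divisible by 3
Yes

Take x = 0, y = 1, z = -4. Substituting into each constraint:
  (1) 0 - 2(1) + 3(-4) = -14 ✓
  (2) x² = (0)² = 0, and 0 < 9 ✓
  (3) y² = (1)² = 1, and 1 < 25 ✓
  (4) 0 = 3 × 0, remainder 0 ✓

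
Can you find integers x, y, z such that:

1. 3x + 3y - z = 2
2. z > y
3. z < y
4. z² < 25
No

A contradictory subset is {z > y, z < y}. No integer assignment can satisfy these jointly:

  - z > y: bounds one variable relative to another variable
  - z < y: bounds one variable relative to another variable

Direct contradiction: z > y and y > z cannot both hold.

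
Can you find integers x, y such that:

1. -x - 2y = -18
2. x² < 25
Yes

Take x = 0, y = 9. Substituting into each constraint:
  (1) 0 - 2(9) = -18 ✓
  (2) x² = (0)² = 0, and 0 < 25 ✓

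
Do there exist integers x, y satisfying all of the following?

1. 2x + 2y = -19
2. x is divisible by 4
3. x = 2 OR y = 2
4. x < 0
No

Even the single constraint (2x + 2y = -19) is infeasible over the integers.

  - 2x + 2y = -19: every term on the left is divisible by 2, so the LHS ≡ 0 (mod 2), but the RHS -19 is not — no integer solution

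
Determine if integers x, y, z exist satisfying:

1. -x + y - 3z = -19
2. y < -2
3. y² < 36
Yes

Take x = 0, y = -4, z = 5. Substituting into each constraint:
  (1) 0 + (-4) - 3(5) = -19 ✓
  (2) -4 < -2 ✓
  (3) y² = (-4)² = 16, and 16 < 36 ✓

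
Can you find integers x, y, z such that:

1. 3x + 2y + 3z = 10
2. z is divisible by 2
Yes

Take x = 2, y = 2, z = 0. Substituting into each constraint:
  (1) 3(2) + 2(2) + 3(0) = 10 ✓
  (2) 0 = 2 × 0, remainder 0 ✓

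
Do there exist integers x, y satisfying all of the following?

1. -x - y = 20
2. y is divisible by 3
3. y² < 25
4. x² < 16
No

A contradictory subset is {-x - y = 20, y² < 25, x² < 16}. No integer assignment can satisfy these jointly:

  - -x - y = 20: is a linear equation tying the variables together
  - y² < 25: restricts y to |y| ≤ 4
  - x² < 16: restricts x to |x| ≤ 3

Range argument: with x ∈ [-3, 3], y ∈ [-4, 4], the left side of the equation is at most 7, but the right side is 20 > 7. No integer solution exists.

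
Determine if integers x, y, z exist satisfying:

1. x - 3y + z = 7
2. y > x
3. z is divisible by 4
Yes

Take x = -5, y = -4, z = 0. Substituting into each constraint:
  (1) (-5) - 3(-4) + 0 = 7 ✓
  (2) -4 > -5 ✓
  (3) 0 = 4 × 0, remainder 0 ✓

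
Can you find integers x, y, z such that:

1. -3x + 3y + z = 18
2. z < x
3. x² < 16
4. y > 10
Yes

Take x = 0, y = 11, z = -15. Substituting into each constraint:
  (1) -3(0) + 3(11) + (-15) = 18 ✓
  (2) -15 < 0 ✓
  (3) x² = (0)² = 0, and 0 < 16 ✓
  (4) 11 > 10 ✓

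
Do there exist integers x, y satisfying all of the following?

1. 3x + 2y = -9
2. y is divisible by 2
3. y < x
Yes

Take x = 1, y = -6. Substituting into each constraint:
  (1) 3(1) + 2(-6) = -9 ✓
  (2) -6 = 2 × -3, remainder 0 ✓
  (3) -6 < 1 ✓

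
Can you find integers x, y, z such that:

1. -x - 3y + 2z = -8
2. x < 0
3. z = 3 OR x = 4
Yes

Take x = -1, y = 5, z = 3. Substituting into each constraint:
  (1) 1 - 3(5) + 2(3) = -8 ✓
  (2) -1 < 0 ✓
  (3) z = 3, target 3 ✓ (first branch holds)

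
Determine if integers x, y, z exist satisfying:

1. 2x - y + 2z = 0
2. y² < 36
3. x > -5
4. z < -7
Yes

Take x = 8, y = 0, z = -8. Substituting into each constraint:
  (1) 2(8) + 0 + 2(-8) = 0 ✓
  (2) y² = (0)² = 0, and 0 < 36 ✓
  (3) 8 > -5 ✓
  (4) -8 < -7 ✓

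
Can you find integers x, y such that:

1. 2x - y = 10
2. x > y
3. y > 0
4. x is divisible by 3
Yes

Take x = 6, y = 2. Substituting into each constraint:
  (1) 2(6) + (-2) = 10 ✓
  (2) 6 > 2 ✓
  (3) 2 > 0 ✓
  (4) 6 = 3 × 2, remainder 0 ✓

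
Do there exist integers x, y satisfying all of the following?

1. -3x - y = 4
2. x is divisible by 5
Yes

Take x = 0, y = -4. Substituting into each constraint:
  (1) -3(0) + 4 = 4 ✓
  (2) 0 = 5 × 0, remainder 0 ✓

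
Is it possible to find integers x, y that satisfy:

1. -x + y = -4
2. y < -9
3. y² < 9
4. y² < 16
No

A contradictory subset is {y < -9, y² < 9}. No integer assignment can satisfy these jointly:

  - y < -9: bounds one variable relative to a constant
  - y² < 9: restricts y to |y| ≤ 2

Direct contradiction: the bounds on y require y ≥ -2 and y ≤ -10 simultaneously, which is empty.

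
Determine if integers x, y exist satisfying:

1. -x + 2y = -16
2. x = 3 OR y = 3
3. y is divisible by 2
No

The full constraint system is jointly infeasible over the integers. Each constraint and what it forces:

  - -x + 2y = -16: is a linear equation tying the variables together
  - x = 3 OR y = 3: forces a choice: either x = 3 or y = 3
  - y is divisible by 2: restricts y to multiples of 2

Split on the disjunction (x = 3 OR y = 3):
  • If x = 3: with x = 3, writing y = 2y', every remaining term of the linear equation is divisible by 4, so the left side is ≡ 0 (mod 4); but the right side -13 ≡ 3 (mod 4). No integers can satisfy it.
  • If y = 3: this contradicts the divisibility constraint — 3 is not a multiple of 2.
Both branches are infeasible, so the system has no integer solution.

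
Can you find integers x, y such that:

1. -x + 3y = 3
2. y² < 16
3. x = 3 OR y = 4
Yes

Take x = 3, y = 2. Substituting into each constraint:
  (1) (-3) + 3(2) = 3 ✓
  (2) y² = (2)² = 4, and 4 < 16 ✓
  (3) x = 3, target 3 ✓ (first branch holds)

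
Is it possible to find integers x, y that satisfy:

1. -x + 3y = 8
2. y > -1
Yes

Take x = -8, y = 0. Substituting into each constraint:
  (1) 8 + 3(0) = 8 ✓
  (2) 0 > -1 ✓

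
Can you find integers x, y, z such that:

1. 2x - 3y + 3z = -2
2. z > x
Yes

Take x = -1, y = 0, z = 0. Substituting into each constraint:
  (1) 2(-1) - 3(0) + 3(0) = -2 ✓
  (2) 0 > -1 ✓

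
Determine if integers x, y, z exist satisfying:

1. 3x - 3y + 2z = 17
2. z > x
Yes

Take x = 0, y = -5, z = 1. Substituting into each constraint:
  (1) 3(0) - 3(-5) + 2(1) = 17 ✓
  (2) 1 > 0 ✓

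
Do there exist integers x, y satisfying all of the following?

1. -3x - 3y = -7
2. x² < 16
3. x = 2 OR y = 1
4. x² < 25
No

Even the single constraint (-3x - 3y = -7) is infeasible over the integers.

  - -3x - 3y = -7: every term on the left is divisible by 3, so the LHS ≡ 0 (mod 3), but the RHS -7 is not — no integer solution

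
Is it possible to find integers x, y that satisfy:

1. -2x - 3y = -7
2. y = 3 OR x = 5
Yes

Take x = -1, y = 3. Substituting into each constraint:
  (1) -2(-1) - 3(3) = -7 ✓
  (2) y = 3, target 3 ✓ (first branch holds)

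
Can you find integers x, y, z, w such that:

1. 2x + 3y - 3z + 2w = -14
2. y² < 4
Yes

Take x = 0, y = 0, z = 6, w = 2. Substituting into each constraint:
  (1) 2(0) + 3(0) - 3(6) + 2(2) = -14 ✓
  (2) y² = (0)² = 0, and 0 < 4 ✓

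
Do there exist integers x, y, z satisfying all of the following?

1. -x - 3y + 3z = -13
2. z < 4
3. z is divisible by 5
Yes

Take x = 1, y = 4, z = 0. Substituting into each constraint:
  (1) (-1) - 3(4) + 3(0) = -13 ✓
  (2) 0 < 4 ✓
  (3) 0 = 5 × 0, remainder 0 ✓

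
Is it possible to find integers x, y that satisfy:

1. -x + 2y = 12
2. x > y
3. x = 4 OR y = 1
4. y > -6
No

A contradictory subset is {-x + 2y = 12, x > y, x = 4 OR y = 1}. No integer assignment can satisfy these jointly:

  - -x + 2y = 12: is a linear equation tying the variables together
  - x > y: bounds one variable relative to another variable
  - x = 4 OR y = 1: forces a choice: either x = 4 or y = 1

Split on the disjunction (x = 4 OR y = 1):
  • If x = 4: the equation forces y = 8, giving (x, y) = (4, 8), which violates x > y.
  • If y = 1: the equation forces x = -10, giving (y, x) = (1, -10), which violates x > y.
Both branches are infeasible, so the system has no integer solution.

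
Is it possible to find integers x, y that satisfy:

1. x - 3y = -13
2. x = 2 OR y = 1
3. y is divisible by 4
No

The full constraint system is jointly infeasible over the integers. Each constraint and what it forces:

  - x - 3y = -13: is a linear equation tying the variables together
  - x = 2 OR y = 1: forces a choice: either x = 2 or y = 1
  - y is divisible by 4: restricts y to multiples of 4

Split on the disjunction (x = 2 OR y = 1):
  • If x = 2: with x = 2, writing y = 4y', every remaining term of the linear equation is divisible by 12, so the left side is ≡ 0 (mod 12); but the right side -15 ≡ 9 (mod 12). No integers can satisfy it.
  • If y = 1: this contradicts the divisibility constraint — 1 is not a multiple of 4.
Both branches are infeasible, so the system has no integer solution.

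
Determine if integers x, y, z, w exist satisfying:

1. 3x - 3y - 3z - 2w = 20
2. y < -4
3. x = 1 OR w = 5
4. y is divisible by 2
Yes

Take x = 1, y = -6, z = 1, w = -1. Substituting into each constraint:
  (1) 3(1) - 3(-6) - 3(1) - 2(-1) = 20 ✓
  (2) -6 < -4 ✓
  (3) x = 1, target 1 ✓ (first branch holds)
  (4) -6 = 2 × -3, remainder 0 ✓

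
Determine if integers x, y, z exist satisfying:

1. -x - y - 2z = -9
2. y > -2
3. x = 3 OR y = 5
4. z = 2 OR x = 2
Yes

Take x = 2, y = 5, z = 1. Substituting into each constraint:
  (1) (-2) + (-5) - 2(1) = -9 ✓
  (2) 5 > -2 ✓
  (3) y = 5, target 5 ✓ (second branch holds)
  (4) x = 2, target 2 ✓ (second branch holds)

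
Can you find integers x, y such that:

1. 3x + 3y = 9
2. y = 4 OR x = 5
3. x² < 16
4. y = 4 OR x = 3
Yes

Take x = -1, y = 4. Substituting into each constraint:
  (1) 3(-1) + 3(4) = 9 ✓
  (2) y = 4, target 4 ✓ (first branch holds)
  (3) x² = (-1)² = 1, and 1 < 16 ✓
  (4) y = 4, target 4 ✓ (first branch holds)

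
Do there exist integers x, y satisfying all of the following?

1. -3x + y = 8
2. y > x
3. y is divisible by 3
No

A contradictory subset is {-3x + y = 8, y is divisible by 3}. No integer assignment can satisfy these jointly:

  - -3x + y = 8: is a linear equation tying the variables together
  - y is divisible by 3: restricts y to multiples of 3

Modular obstruction: writing y = 3y', every remaining term of the linear equation is divisible by 3, so the left side is ≡ 0 (mod 3); but the right side 8 ≡ 2 (mod 3). No integers can satisfy it.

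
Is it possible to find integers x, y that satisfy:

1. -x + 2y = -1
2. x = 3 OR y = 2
Yes

Take x = 5, y = 2. Substituting into each constraint:
  (1) (-5) + 2(2) = -1 ✓
  (2) y = 2, target 2 ✓ (second branch holds)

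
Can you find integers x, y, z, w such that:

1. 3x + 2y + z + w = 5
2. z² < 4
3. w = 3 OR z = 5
Yes

Take x = 2, y = -2, z = 0, w = 3. Substituting into each constraint:
  (1) 3(2) + 2(-2) + 0 + 3 = 5 ✓
  (2) z² = (0)² = 0, and 0 < 4 ✓
  (3) w = 3, target 3 ✓ (first branch holds)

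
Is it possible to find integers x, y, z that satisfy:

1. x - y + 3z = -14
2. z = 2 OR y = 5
Yes

Take x = 0, y = 5, z = -3. Substituting into each constraint:
  (1) 0 + (-5) + 3(-3) = -14 ✓
  (2) y = 5, target 5 ✓ (second branch holds)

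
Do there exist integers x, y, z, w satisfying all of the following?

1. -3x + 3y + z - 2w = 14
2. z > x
Yes

Take x = -1, y = 1, z = 0, w = -4. Substituting into each constraint:
  (1) -3(-1) + 3(1) + 0 - 2(-4) = 14 ✓
  (2) 0 > -1 ✓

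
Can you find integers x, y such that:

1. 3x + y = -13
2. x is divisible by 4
Yes

Take x = 0, y = -13. Substituting into each constraint:
  (1) 3(0) + (-13) = -13 ✓
  (2) 0 = 4 × 0, remainder 0 ✓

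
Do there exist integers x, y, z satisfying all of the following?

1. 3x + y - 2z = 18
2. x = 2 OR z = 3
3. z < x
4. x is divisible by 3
Yes

Take x = 6, y = 6, z = 3. Substituting into each constraint:
  (1) 3(6) + 6 - 2(3) = 18 ✓
  (2) z = 3, target 3 ✓ (second branch holds)
  (3) 3 < 6 ✓
  (4) 6 = 3 × 2, remainder 0 ✓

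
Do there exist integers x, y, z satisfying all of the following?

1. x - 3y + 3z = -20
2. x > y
Yes

Take x = 1, y = 0, z = -7. Substituting into each constraint:
  (1) 1 - 3(0) + 3(-7) = -20 ✓
  (2) 1 > 0 ✓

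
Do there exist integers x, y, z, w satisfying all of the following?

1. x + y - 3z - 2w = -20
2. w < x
Yes

Take x = 1, y = -21, z = 0, w = 0. Substituting into each constraint:
  (1) 1 + (-21) - 3(0) - 2(0) = -20 ✓
  (2) 0 < 1 ✓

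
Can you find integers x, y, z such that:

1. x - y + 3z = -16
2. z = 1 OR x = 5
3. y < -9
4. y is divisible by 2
Yes

Take x = 5, y = -12, z = -11. Substituting into each constraint:
  (1) 5 + 12 + 3(-11) = -16 ✓
  (2) x = 5, target 5 ✓ (second branch holds)
  (3) -12 < -9 ✓
  (4) -12 = 2 × -6, remainder 0 ✓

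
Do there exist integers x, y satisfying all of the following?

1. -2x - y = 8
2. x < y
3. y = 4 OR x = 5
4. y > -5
Yes

Take x = -6, y = 4. Substituting into each constraint:
  (1) -2(-6) + (-4) = 8 ✓
  (2) -6 < 4 ✓
  (3) y = 4, target 4 ✓ (first branch holds)
  (4) 4 > -5 ✓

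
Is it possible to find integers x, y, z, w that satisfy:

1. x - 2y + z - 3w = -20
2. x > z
Yes

Take x = 0, y = 8, z = -1, w = 1. Substituting into each constraint:
  (1) 0 - 2(8) + (-1) - 3(1) = -20 ✓
  (2) 0 > -1 ✓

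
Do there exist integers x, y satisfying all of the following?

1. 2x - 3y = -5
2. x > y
Yes

Take x = 8, y = 7. Substituting into each constraint:
  (1) 2(8) - 3(7) = -5 ✓
  (2) 8 > 7 ✓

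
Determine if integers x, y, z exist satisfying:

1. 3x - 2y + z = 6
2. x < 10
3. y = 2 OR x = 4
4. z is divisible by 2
Yes

Take x = 4, y = 2, z = -2. Substituting into each constraint:
  (1) 3(4) - 2(2) + (-2) = 6 ✓
  (2) 4 < 10 ✓
  (3) y = 2, target 2 ✓ (first branch holds)
  (4) -2 = 2 × -1, remainder 0 ✓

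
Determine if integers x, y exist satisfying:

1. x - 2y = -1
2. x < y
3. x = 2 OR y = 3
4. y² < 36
No

A contradictory subset is {x - 2y = -1, x < y, x = 2 OR y = 3}. No integer assignment can satisfy these jointly:

  - x - 2y = -1: is a linear equation tying the variables together
  - x < y: bounds one variable relative to another variable
  - x = 2 OR y = 3: forces a choice: either x = 2 or y = 3

Split on the disjunction (x = 2 OR y = 3):
  • If x = 2: with x = 2, every remaining term of the linear equation is divisible by 2, so the left side is ≡ 0 (mod 2); but the right side -3 ≡ 1 (mod 2). No integers can satisfy it.
  • If y = 3: the equation forces x = 5, giving (y, x) = (3, 5), which violates y > x.
Both branches are infeasible, so the system has no integer solution.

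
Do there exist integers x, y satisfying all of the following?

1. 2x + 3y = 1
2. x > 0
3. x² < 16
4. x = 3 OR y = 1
No

A contradictory subset is {2x + 3y = 1, x > 0, x = 3 OR y = 1}. No integer assignment can satisfy these jointly:

  - 2x + 3y = 1: is a linear equation tying the variables together
  - x > 0: bounds one variable relative to a constant
  - x = 3 OR y = 1: forces a choice: either x = 3 or y = 1

Split on the disjunction (x = 3 OR y = 1):
  • If x = 3: with x = 3, every remaining term of the linear equation is divisible by 3, so the left side is ≡ 0 (mod 3); but the right side -5 ≡ 1 (mod 3). No integers can satisfy it.
  • If y = 1: the equation forces x = -1, which contradicts the bound x ≥ 1.
Both branches are infeasible, so the system has no integer solution.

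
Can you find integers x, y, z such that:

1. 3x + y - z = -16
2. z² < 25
Yes

Take x = 0, y = -16, z = 0. Substituting into each constraint:
  (1) 3(0) + (-16) + 0 = -16 ✓
  (2) z² = (0)² = 0, and 0 < 25 ✓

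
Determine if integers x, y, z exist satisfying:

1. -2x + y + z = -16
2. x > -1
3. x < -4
No

A contradictory subset is {x > -1, x < -4}. No integer assignment can satisfy these jointly:

  - x > -1: bounds one variable relative to a constant
  - x < -4: bounds one variable relative to a constant

Direct contradiction: the bounds on x require x ≥ 0 and x ≤ -5 simultaneously, which is empty.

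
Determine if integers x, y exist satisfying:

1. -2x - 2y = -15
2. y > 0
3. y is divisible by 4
No

Even the single constraint (-2x - 2y = -15) is infeasible over the integers.

  - -2x - 2y = -15: every term on the left is divisible by 2, so the LHS ≡ 0 (mod 2), but the RHS -15 is not — no integer solution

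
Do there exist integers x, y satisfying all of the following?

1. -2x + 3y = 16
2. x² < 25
Yes

Take x = 1, y = 6. Substituting into each constraint:
  (1) -2(1) + 3(6) = 16 ✓
  (2) x² = (1)² = 1, and 1 < 25 ✓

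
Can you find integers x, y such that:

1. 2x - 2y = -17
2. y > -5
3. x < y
No

Even the single constraint (2x - 2y = -17) is infeasible over the integers.

  - 2x - 2y = -17: every term on the left is divisible by 2, so the LHS ≡ 0 (mod 2), but the RHS -17 is not — no integer solution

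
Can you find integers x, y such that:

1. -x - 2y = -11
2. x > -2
Yes

Take x = 11, y = 0. Substituting into each constraint:
  (1) (-11) - 2(0) = -11 ✓
  (2) 11 > -2 ✓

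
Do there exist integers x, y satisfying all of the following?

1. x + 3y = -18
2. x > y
Yes

Take x = -3, y = -5. Substituting into each constraint:
  (1) (-3) + 3(-5) = -18 ✓
  (2) -3 > -5 ✓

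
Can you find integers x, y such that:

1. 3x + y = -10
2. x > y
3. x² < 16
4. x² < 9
Yes

Take x = -2, y = -4. Substituting into each constraint:
  (1) 3(-2) + (-4) = -10 ✓
  (2) -2 > -4 ✓
  (3) x² = (-2)² = 4, and 4 < 16 ✓
  (4) x² = (-2)² = 4, and 4 < 9 ✓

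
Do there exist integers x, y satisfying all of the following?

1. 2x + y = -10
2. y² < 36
Yes

Take x = -5, y = 0. Substituting into each constraint:
  (1) 2(-5) + 0 = -10 ✓
  (2) y² = (0)² = 0, and 0 < 36 ✓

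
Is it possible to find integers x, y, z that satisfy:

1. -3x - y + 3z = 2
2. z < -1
Yes

Take x = -3, y = 1, z = -2. Substituting into each constraint:
  (1) -3(-3) + (-1) + 3(-2) = 2 ✓
  (2) -2 < -1 ✓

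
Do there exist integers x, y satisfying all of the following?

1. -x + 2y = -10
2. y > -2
Yes

Take x = 8, y = -1. Substituting into each constraint:
  (1) (-8) + 2(-1) = -10 ✓
  (2) -1 > -2 ✓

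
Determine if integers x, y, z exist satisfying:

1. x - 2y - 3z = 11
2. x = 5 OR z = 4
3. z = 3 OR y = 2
Yes

Take x = 27, y = 2, z = 4. Substituting into each constraint:
  (1) 27 - 2(2) - 3(4) = 11 ✓
  (2) z = 4, target 4 ✓ (second branch holds)
  (3) y = 2, target 2 ✓ (second branch holds)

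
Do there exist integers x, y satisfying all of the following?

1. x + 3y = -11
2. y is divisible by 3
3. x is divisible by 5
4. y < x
Yes

Take x = 25, y = -12. Substituting into each constraint:
  (1) 25 + 3(-12) = -11 ✓
  (2) -12 = 3 × -4, remainder 0 ✓
  (3) 25 = 5 × 5, remainder 0 ✓
  (4) -12 < 25 ✓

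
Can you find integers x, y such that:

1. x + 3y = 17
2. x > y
Yes

Take x = 5, y = 4. Substituting into each constraint:
  (1) 5 + 3(4) = 17 ✓
  (2) 5 > 4 ✓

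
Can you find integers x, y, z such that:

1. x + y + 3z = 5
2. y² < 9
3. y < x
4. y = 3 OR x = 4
Yes

Take x = 4, y = 1, z = 0. Substituting into each constraint:
  (1) 4 + 1 + 3(0) = 5 ✓
  (2) y² = (1)² = 1, and 1 < 9 ✓
  (3) 1 < 4 ✓
  (4) x = 4, target 4 ✓ (second branch holds)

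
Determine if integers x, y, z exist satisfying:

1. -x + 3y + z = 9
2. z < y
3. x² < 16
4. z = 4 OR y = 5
Yes

Take x = -1, y = 5, z = -7. Substituting into each constraint:
  (1) 1 + 3(5) + (-7) = 9 ✓
  (2) -7 < 5 ✓
  (3) x² = (-1)² = 1, and 1 < 16 ✓
  (4) y = 5, target 5 ✓ (second branch holds)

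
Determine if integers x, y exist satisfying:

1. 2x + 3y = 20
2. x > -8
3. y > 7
Yes

Take x = -2, y = 8. Substituting into each constraint:
  (1) 2(-2) + 3(8) = 20 ✓
  (2) -2 > -8 ✓
  (3) 8 > 7 ✓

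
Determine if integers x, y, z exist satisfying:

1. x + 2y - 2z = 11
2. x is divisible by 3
Yes

Take x = -3, y = 2, z = -5. Substituting into each constraint:
  (1) (-3) + 2(2) - 2(-5) = 11 ✓
  (2) -3 = 3 × -1, remainder 0 ✓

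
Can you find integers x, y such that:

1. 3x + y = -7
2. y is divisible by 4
Yes

Take x = 3, y = -16. Substituting into each constraint:
  (1) 3(3) + (-16) = -7 ✓
  (2) -16 = 4 × -4, remainder 0 ✓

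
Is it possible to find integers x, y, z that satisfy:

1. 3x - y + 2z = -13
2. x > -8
Yes

Take x = -4, y = 1, z = 0. Substituting into each constraint:
  (1) 3(-4) + (-1) + 2(0) = -13 ✓
  (2) -4 > -8 ✓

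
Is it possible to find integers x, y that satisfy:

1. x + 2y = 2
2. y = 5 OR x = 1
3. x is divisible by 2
Yes

Take x = -8, y = 5. Substituting into each constraint:
  (1) (-8) + 2(5) = 2 ✓
  (2) y = 5, target 5 ✓ (first branch holds)
  (3) -8 = 2 × -4, remainder 0 ✓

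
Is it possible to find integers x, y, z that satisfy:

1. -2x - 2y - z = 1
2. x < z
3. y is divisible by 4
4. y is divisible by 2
Yes

Take x = -6, y = 8, z = -5. Substituting into each constraint:
  (1) -2(-6) - 2(8) + 5 = 1 ✓
  (2) -6 < -5 ✓
  (3) 8 = 4 × 2, remainder 0 ✓
  (4) 8 = 2 × 4, remainder 0 ✓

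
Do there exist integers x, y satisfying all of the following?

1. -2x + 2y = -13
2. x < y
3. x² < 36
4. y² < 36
No

Even the single constraint (-2x + 2y = -13) is infeasible over the integers.

  - -2x + 2y = -13: every term on the left is divisible by 2, so the LHS ≡ 0 (mod 2), but the RHS -13 is not — no integer solution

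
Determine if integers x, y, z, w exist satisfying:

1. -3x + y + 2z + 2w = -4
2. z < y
Yes

Take x = 2, y = 0, z = -1, w = 2. Substituting into each constraint:
  (1) -3(2) + 0 + 2(-1) + 2(2) = -4 ✓
  (2) -1 < 0 ✓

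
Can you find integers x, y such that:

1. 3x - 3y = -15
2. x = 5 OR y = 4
Yes

Take x = -1, y = 4. Substituting into each constraint:
  (1) 3(-1) - 3(4) = -15 ✓
  (2) y = 4, target 4 ✓ (second branch holds)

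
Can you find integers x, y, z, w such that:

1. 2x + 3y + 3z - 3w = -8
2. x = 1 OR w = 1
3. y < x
Yes

Take x = 2, y = 1, z = -4, w = 1. Substituting into each constraint:
  (1) 2(2) + 3(1) + 3(-4) - 3(1) = -8 ✓
  (2) w = 1, target 1 ✓ (second branch holds)
  (3) 1 < 2 ✓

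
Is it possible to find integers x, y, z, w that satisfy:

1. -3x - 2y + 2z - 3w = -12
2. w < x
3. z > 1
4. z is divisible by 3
Yes

Take x = 2, y = 6, z = 3, w = 0. Substituting into each constraint:
  (1) -3(2) - 2(6) + 2(3) - 3(0) = -12 ✓
  (2) 0 < 2 ✓
  (3) 3 > 1 ✓
  (4) 3 = 3 × 1, remainder 0 ✓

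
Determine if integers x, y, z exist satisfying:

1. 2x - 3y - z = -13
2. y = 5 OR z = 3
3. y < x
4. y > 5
Yes

Take x = 13, y = 12, z = 3. Substituting into each constraint:
  (1) 2(13) - 3(12) + (-3) = -13 ✓
  (2) z = 3, target 3 ✓ (second branch holds)
  (3) 12 < 13 ✓
  (4) 12 > 5 ✓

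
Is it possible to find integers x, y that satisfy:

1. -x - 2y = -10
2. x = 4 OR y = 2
Yes

Take x = 6, y = 2. Substituting into each constraint:
  (1) (-6) - 2(2) = -10 ✓
  (2) y = 2, target 2 ✓ (second branch holds)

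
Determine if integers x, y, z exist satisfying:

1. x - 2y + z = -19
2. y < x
Yes

Take x = 1, y = 0, z = -20. Substituting into each constraint:
  (1) 1 - 2(0) + (-20) = -19 ✓
  (2) 0 < 1 ✓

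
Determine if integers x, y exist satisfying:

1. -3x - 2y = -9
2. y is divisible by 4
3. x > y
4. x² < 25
Yes

Take x = 3, y = 0. Substituting into each constraint:
  (1) -3(3) - 2(0) = -9 ✓
  (2) 0 = 4 × 0, remainder 0 ✓
  (3) 3 > 0 ✓
  (4) x² = (3)² = 9, and 9 < 25 ✓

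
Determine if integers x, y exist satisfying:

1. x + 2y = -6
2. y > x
Yes

Take x = -4, y = -1. Substituting into each constraint:
  (1) (-4) + 2(-1) = -6 ✓
  (2) -1 > -4 ✓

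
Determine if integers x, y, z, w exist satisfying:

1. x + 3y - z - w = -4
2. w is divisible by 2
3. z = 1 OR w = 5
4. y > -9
Yes

Take x = 27, y = -8, z = 1, w = 6. Substituting into each constraint:
  (1) 27 + 3(-8) + (-1) + (-6) = -4 ✓
  (2) 6 = 2 × 3, remainder 0 ✓
  (3) z = 1, target 1 ✓ (first branch holds)
  (4) -8 > -9 ✓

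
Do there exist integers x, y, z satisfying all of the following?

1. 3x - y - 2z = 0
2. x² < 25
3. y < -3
Yes

Take x = 0, y = -4, z = 2. Substituting into each constraint:
  (1) 3(0) + 4 - 2(2) = 0 ✓
  (2) x² = (0)² = 0, and 0 < 25 ✓
  (3) -4 < -3 ✓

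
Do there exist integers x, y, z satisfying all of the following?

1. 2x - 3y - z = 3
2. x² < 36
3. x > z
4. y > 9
Yes

Take x = 0, y = 10, z = -33. Substituting into each constraint:
  (1) 2(0) - 3(10) + 33 = 3 ✓
  (2) x² = (0)² = 0, and 0 < 36 ✓
  (3) 0 > -33 ✓
  (4) 10 > 9 ✓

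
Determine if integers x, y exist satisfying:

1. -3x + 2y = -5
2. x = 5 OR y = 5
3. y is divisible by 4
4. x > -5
No

A contradictory subset is {-3x + 2y = -5, x = 5 OR y = 5, y is divisible by 4}. No integer assignment can satisfy these jointly:

  - -3x + 2y = -5: is a linear equation tying the variables together
  - x = 5 OR y = 5: forces a choice: either x = 5 or y = 5
  - y is divisible by 4: restricts y to multiples of 4

Split on the disjunction (x = 5 OR y = 5):
  • If x = 5: with x = 5, writing y = 4y', every remaining term of the linear equation is divisible by 8, so the left side is ≡ 0 (mod 8); but the right side 10 ≡ 2 (mod 8). No integers can satisfy it.
  • If y = 5: this contradicts the divisibility constraint — 5 is not a multiple of 4.
Both branches are infeasible, so the system has no integer solution.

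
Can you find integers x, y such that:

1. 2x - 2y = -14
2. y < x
No

The full constraint system is jointly infeasible over the integers. Each constraint and what it forces:

  - 2x - 2y = -14: is a linear equation tying the variables together
  - y < x: bounds one variable relative to another variable

From the equation, x − y = -7, i.e. x − y = -7; but x > y requires x − y ≥ 1. Contradiction.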